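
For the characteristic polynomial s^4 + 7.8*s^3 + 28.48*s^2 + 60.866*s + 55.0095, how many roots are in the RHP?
s^4 + 7.8*s^3 + 28.48*s^2 + 60.866*s + 55.0095 = (s + 2.1)(s + 3.1)(s^2 + 2.6*s + 8.45). Poles: -1.3 + 2.6j, -1.3 - 2.6j, -2.1, -3.1. RHP poles (Re>0): 0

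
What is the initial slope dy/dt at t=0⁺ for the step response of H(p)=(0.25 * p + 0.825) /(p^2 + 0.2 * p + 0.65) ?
IVT: y'(0⁺) = lim_{p→∞} p²·Y(p) = lim_{p→∞} p·H(p).
deg(num) = 1, deg(den) = 2, relative degree = 1, so p·H(p) → (leading num)/(leading den) = 0.25/1 = 0.25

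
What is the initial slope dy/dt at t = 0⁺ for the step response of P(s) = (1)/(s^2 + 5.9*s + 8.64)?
IVT: y'(0⁺) = lim_{s→∞} s²·Y(s) = lim_{s→∞} s·P(s).
deg(num) = 0, deg(den) = 2, relative degree = 2 ≥ 2, so s·P(s) → 0. Initial slope = 0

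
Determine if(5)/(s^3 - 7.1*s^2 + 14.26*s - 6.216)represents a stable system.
Denominator: s^3 - 7.1*s^2 + 14.26*s - 6.216 = (s - 0.6)(s - 3.7)(s - 2.8). Poles: 0.6, 2.8, 3.7. All Re(p)<0: No (unstable)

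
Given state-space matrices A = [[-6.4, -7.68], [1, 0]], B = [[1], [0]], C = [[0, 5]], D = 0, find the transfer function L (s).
L(s) = C(sI - A)⁻¹B + D.
Characteristic polynomial det(sI - A) = s^2 + 6.4*s + 7.68.
Numerator from C·adj(sI-A)·B + D·det(sI-A) = 5.
L(s) = (5)/(s^2 + 6.4*s + 7.68)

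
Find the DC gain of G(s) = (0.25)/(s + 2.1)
DC gain = G(0) = num(0)/den(0) = 0.25/2.1 = 0.119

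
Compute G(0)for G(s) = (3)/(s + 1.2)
DC gain = G(0) = num(0)/den(0) = 3/1.2 = 2.5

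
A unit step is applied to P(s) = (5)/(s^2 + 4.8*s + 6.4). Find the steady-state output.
FVT: lim_{t→∞} y(t) = lim_{s→0} s*Y(s) where Y(s) = P(s)/s.
= lim_{s→0} P(s) = P(0) = num(0)/den(0) = 5/6.4 = 0.7812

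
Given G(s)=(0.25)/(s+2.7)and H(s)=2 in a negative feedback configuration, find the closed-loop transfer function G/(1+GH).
Closed-loop T = G/(1+GH).
Numerator: G_num * H_den = 0.25.
Denominator: G_den * H_den + G_num * H_num = (s + 2.7) + (0.5) = s + 3.2.
T(s) = (0.25)/(s + 3.2)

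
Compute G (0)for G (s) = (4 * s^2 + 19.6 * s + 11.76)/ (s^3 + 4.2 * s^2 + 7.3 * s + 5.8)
DC gain = G(0) = num(0)/den(0) = 11.76/5.8 = 2.028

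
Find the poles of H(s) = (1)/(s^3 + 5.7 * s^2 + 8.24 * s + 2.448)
Set denominator = 0: s^3 + 5.7*s^2 + 8.24*s + 2.448 = (s + 1.7)(s + 0.4)(s + 3.6) = 0 → Poles: -0.4, -1.7, -3.6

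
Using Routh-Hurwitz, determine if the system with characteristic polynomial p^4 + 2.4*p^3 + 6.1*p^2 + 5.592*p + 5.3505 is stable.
Routh array:
p^4: [1, 6.1, 5.3505]; p^3: [2.4, 5.592]; p^2: [3.77, 5.3505]; p^1: [2.18585]; p^0: [5.3505]
First column: [1, 2.4, 3.77, 2.18585, 5.3505]. Sign changes = 0.
Yes, stable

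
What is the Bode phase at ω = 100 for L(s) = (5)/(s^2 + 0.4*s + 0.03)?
Substitute s = j*100: L(j100) = -0.000499994 - 1.99998e-06j.
∠L(j100) = atan2(Im, Re) = atan2(-1.99998e-06, -0.000499994) = -179.77°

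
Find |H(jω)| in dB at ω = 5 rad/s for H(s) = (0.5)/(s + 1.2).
Substitute s = j*5: H(j5) = 0.0226929 - 0.0945537j.
|H(j5)| = sqrt(Re² + Im²) = 0.09724.
20*log₁₀(0.09724) = -20.24 dB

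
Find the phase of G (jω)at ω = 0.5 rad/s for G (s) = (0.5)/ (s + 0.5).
Substitute s = j*0.5: G(j0.5) = 0.5 - 0.5j.
∠G(j0.5) = atan2(Im, Re) = atan2(-0.5, 0.5) = -45.00°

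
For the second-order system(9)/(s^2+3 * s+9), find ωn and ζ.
Standard form: ωn²/(s²+2ζωn·s+ωn²).
const=9=ωn² → ωn=3, s coeff=3=2ζωn → ζ=0.5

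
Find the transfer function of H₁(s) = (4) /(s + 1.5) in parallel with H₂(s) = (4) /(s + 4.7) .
Parallel: H = H₁ + H₂ = (n₁·d₂ + n₂·d₁)/(d₁·d₂).
n₁·d₂ = 4*s + 18.8. n₂·d₁ = 4*s + 6. Sum = 8*s + 24.8. d₁·d₂ = s^2 + 6.2*s + 7.05.
H(s) = (8*s + 24.8)/(s^2 + 6.2*s + 7.05)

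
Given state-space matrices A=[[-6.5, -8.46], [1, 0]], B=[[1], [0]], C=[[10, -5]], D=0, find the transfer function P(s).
P(s) = C(sI - A)⁻¹B + D.
Characteristic polynomial det(sI - A) = s^2 + 6.5*s + 8.46.
Numerator from C·adj(sI-A)·B + D·det(sI-A) = 10*s - 5.
P(s) = (10*s - 5)/(s^2 + 6.5*s + 8.46)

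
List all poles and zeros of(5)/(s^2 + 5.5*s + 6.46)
Set denominator = 0: s^2 + 5.5*s + 6.46 = (s + 1.7)(s + 3.8) = 0 → Poles: -1.7, -3.8
Numerator is a nonzero constant (5) → Zeros: none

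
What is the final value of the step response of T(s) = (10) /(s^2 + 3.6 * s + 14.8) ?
FVT: lim_{t→∞} y(t) = lim_{s→0} s*Y(s) where Y(s) = T(s)/s.
= lim_{s→0} T(s) = T(0) = num(0)/den(0) = 10/14.8 = 0.6757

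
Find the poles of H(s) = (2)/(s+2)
Set denominator = 0: s + 2 = 0 → Poles: -2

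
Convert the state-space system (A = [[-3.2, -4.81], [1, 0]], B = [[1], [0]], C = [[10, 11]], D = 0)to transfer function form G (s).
G(s) = C(sI - A)⁻¹B + D.
Characteristic polynomial det(sI - A) = s^2 + 3.2*s + 4.81.
Numerator from C·adj(sI-A)·B + D·det(sI-A) = 10*s + 11.
G(s) = (10*s + 11)/(s^2 + 3.2*s + 4.81)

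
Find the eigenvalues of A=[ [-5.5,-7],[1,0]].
Eigenvalues solve det(λI - A) = 0.
Characteristic polynomial: λ^2 + 5.5*λ + 7 = 0.
Factor: (λ + 3.5)(λ + 2) = 0.
Roots: -2, -3.5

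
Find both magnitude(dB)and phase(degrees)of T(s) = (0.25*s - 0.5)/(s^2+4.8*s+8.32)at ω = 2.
Substitute s = j*2: T(j2) = 0.0238219 + 0.0628032j.
|T| = 20*log₁₀(sqrt(Re²+Im²)) = -23.46 dB.
∠T = atan2(Im, Re) = 69.23°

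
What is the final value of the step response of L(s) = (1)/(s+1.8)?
FVT: lim_{t→∞} y(t) = lim_{s→0} s*Y(s) where Y(s) = L(s)/s.
= lim_{s→0} L(s) = L(0) = num(0)/den(0) = 1/1.8 = 0.5556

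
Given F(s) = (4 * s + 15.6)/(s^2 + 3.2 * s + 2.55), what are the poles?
Set denominator = 0: s^2 + 3.2*s + 2.55 = (s + 1.7)(s + 1.5) = 0 → Poles: -1.5, -1.7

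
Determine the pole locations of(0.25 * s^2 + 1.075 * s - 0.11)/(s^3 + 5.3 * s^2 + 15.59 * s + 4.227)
Set denominator = 0: s^3 + 5.3*s^2 + 15.59*s + 4.227 = (s + 0.3)(s^2 + 5*s + 14.09) = 0 → Poles: -0.3, -2.5 + 2.8j, -2.5 - 2.8j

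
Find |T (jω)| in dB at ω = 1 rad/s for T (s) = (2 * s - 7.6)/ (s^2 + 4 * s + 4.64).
Substitute s = j*1: T(j1) = -0.672283 + 1.28822j.
|T(j1)| = sqrt(Re² + Im²) = 1.453.
20*log₁₀(1.453) = 3.25 dB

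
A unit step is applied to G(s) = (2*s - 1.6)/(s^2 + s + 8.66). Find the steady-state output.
FVT: lim_{t→∞} y(t) = lim_{s→0} s*Y(s) where Y(s) = G(s)/s.
= lim_{s→0} G(s) = G(0) = num(0)/den(0) = -1.6/8.66 = -0.1848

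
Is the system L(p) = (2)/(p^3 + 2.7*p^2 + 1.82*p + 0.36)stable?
Denominator: p^3 + 2.7*p^2 + 1.82*p + 0.36 = (p + 0.5)(p + 0.4)(p + 1.8). Poles: -0.4, -0.5, -1.8. All Re(p)<0: Yes (stable)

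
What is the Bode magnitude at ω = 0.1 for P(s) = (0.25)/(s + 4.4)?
Substitute s = j*0.1: P(j0.1) = 0.0567888 - 0.00129066j.
|P(j0.1)| = sqrt(Re² + Im²) = 0.0568.
20*log₁₀(0.0568) = -24.91 dB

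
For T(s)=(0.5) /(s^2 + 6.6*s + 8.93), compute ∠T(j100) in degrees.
Substitute s = j*100: T(j100) = -4.98273e-05 - 3.29154e-06j.
∠T(j100) = atan2(Im, Re) = atan2(-3.29154e-06, -4.98273e-05) = -176.22°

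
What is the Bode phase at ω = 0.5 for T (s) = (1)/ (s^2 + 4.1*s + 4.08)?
Substitute s = j*0.5: T(j0.5) = 0.202953 - 0.10863j.
∠T(j0.5) = atan2(Im, Re) = atan2(-0.10863, 0.202953) = -28.16°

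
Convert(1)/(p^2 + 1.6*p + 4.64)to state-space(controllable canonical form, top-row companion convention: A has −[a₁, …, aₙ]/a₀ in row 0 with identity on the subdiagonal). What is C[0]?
Reachable canonical form: C = numerator coefficients (right-aligned, zero-padded to length n).
num = 1, C = [[0, 1]].
C[0] = 0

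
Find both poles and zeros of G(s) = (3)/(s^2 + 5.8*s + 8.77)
Set denominator = 0: s^2 + 5.8*s + 8.77 = 0 → Poles: -2.9 + 0.6j, -2.9 - 0.6j
Numerator is a nonzero constant (3) → Zeros: none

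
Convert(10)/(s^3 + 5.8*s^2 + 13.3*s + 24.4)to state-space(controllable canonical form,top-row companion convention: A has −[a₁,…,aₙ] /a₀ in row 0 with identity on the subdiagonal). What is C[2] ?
Reachable canonical form: C = numerator coefficients (right-aligned, zero-padded to length n).
num = 10, C = [[0, 0, 10]].
C[2] = 10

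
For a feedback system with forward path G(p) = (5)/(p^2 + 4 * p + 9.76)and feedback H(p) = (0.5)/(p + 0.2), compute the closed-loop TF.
Closed-loop T = G/(1+GH).
Numerator: G_num * H_den = 5*p + 1.
Denominator: G_den * H_den + G_num * H_num = (p^3 + 4.2*p^2 + 10.56*p + 1.952) + (2.5) = p^3 + 4.2*p^2 + 10.56*p + 4.452.
T(p) = (5*p + 1)/(p^3 + 4.2*p^2 + 10.56*p + 4.452)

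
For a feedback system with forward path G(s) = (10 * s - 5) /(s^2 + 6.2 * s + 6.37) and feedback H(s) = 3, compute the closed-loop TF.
Closed-loop T = G/(1+GH).
Numerator: G_num * H_den = 10*s - 5.
Denominator: G_den * H_den + G_num * H_num = (s^2 + 6.2*s + 6.37) + (30*s - 15) = s^2 + 36.2*s - 8.63.
T(s) = (10*s - 5)/(s^2 + 36.2*s - 8.63)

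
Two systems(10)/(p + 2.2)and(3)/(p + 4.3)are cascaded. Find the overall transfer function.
Series: H = H₁ · H₂ = (n₁·n₂)/(d₁·d₂).
Num: n₁·n₂ = 30. Den: d₁·d₂ = p^2 + 6.5*p + 9.46.
H(p) = (30)/(p^2 + 6.5*p + 9.46)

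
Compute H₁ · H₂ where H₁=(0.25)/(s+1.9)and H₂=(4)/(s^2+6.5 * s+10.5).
Series: H = H₁ · H₂ = (n₁·n₂)/(d₁·d₂).
Num: n₁·n₂ = 1. Den: d₁·d₂ = s^3 + 8.4*s^2 + 22.85*s + 19.95.
H(s) = (1)/(s^3 + 8.4*s^2 + 22.85*s + 19.95)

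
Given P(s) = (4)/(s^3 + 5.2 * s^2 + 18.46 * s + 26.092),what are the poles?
Set denominator = 0: s^3 + 5.2*s^2 + 18.46*s + 26.092 = (s + 2.2)(s^2 + 3*s + 11.86) = 0 → Poles: -1.5 + 3.1j, -1.5 - 3.1j, -2.2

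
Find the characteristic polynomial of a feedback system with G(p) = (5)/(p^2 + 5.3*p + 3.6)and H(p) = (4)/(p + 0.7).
Characteristic poly = G_den * H_den + G_num * H_num = (p^3 + 6*p^2 + 7.31*p + 2.52) + (20) = p^3 + 6*p^2 + 7.31*p + 22.52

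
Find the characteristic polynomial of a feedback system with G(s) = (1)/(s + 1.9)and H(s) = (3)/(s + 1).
Characteristic poly = G_den * H_den + G_num * H_num = (s^2 + 2.9*s + 1.9) + (3) = s^2 + 2.9*s + 4.9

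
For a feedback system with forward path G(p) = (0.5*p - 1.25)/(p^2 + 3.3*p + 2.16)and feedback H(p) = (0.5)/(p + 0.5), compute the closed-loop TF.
Closed-loop T = G/(1+GH).
Numerator: G_num * H_den = 0.5*p^2 - p - 0.625.
Denominator: G_den * H_den + G_num * H_num = (p^3 + 3.8*p^2 + 3.81*p + 1.08) + (0.25*p - 0.625) = p^3 + 3.8*p^2 + 4.06*p + 0.455.
T(p) = (0.5*p^2 - p - 0.625)/(p^3 + 3.8*p^2 + 4.06*p + 0.455)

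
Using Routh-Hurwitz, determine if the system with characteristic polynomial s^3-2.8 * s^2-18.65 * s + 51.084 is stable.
Routh array:
s^3: [1, -18.65]; s^2: [-2.8, 51.084]; s^1: [-0.405714]; s^0: [51.084]
First column: [1, -2.8, -0.405714, 51.084]. Sign changes = 2.
No, unstable (2 RHP root(s))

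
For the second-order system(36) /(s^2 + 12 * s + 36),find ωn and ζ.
Standard form: ωn²/(s²+2ζωn·s+ωn²).
const=36=ωn² → ωn=6, s coeff=12=2ζωn → ζ=1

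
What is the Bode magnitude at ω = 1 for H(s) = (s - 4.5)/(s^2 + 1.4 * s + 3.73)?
Substitute s = j*1: H(j1) = -1.15639 + 0.959322j.
|H(j1)| = sqrt(Re² + Im²) = 1.503.
20*log₁₀(1.503) = 3.54 dB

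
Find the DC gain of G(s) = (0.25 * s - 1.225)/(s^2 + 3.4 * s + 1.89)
DC gain = G(0) = num(0)/den(0) = -1.225/1.89 = -0.6481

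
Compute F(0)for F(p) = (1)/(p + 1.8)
DC gain = F(0) = num(0)/den(0) = 1/1.8 = 0.5556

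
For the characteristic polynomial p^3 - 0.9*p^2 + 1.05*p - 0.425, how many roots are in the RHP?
p^3 - 0.9*p^2 + 1.05*p - 0.425 = (p - 0.5)(p^2 - 0.4*p + 0.85). Poles: 0.2 + 0.9j, 0.2 - 0.9j, 0.5. RHP poles (Re>0): 3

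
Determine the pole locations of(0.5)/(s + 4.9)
Set denominator = 0: s + 4.9 = 0 → Poles: -4.9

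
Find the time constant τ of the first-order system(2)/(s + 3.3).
First-order system: τ = -1/pole. Pole = -3.3. τ = -1/(-3.3) = 0.303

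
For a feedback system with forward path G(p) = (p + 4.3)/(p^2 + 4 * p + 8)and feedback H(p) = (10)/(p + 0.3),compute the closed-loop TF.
Closed-loop T = G/(1+GH).
Numerator: G_num * H_den = p^2 + 4.6*p + 1.29.
Denominator: G_den * H_den + G_num * H_num = (p^3 + 4.3*p^2 + 9.2*p + 2.4) + (10*p + 43) = p^3 + 4.3*p^2 + 19.2*p + 45.4.
T(p) = (p^2 + 4.6*p + 1.29)/(p^3 + 4.3*p^2 + 19.2*p + 45.4)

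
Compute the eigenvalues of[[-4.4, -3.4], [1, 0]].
Eigenvalues solve det(λI - A) = 0.
Characteristic polynomial: λ^2 + 4.4*λ + 3.4 = 0.
Factor: (λ + 1)(λ + 3.4) = 0.
Roots: -1, -3.4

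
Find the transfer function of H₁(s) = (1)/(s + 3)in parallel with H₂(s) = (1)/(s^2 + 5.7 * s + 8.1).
Parallel: H = H₁ + H₂ = (n₁·d₂ + n₂·d₁)/(d₁·d₂).
n₁·d₂ = s^2 + 5.7*s + 8.1. n₂·d₁ = s + 3. Sum = s^2 + 6.7*s + 11.1. d₁·d₂ = s^3 + 8.7*s^2 + 25.2*s + 24.3.
H(s) = (s^2 + 6.7*s + 11.1)/(s^3 + 8.7*s^2 + 25.2*s + 24.3)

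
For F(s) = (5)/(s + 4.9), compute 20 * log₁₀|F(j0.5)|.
Substitute s = j*0.5: F(j0.5) = 1.00989 - 0.10305j.
|F(j0.5)| = sqrt(Re² + Im²) = 1.015.
20*log₁₀(1.015) = 0.13 dB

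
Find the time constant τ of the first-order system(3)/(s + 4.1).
First-order system: τ = -1/pole. Pole = -4.1. τ = -1/(-4.1) = 0.2439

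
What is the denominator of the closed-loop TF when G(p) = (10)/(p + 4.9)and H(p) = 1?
Characteristic poly = G_den * H_den + G_num * H_num = (p + 4.9) + (10) = p + 14.9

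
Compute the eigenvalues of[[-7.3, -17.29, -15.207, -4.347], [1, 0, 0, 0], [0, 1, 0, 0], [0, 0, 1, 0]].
Eigenvalues solve det(λI - A) = 0.
Characteristic polynomial: λ^4 + 7.3*λ^3 + 17.29*λ^2 + 15.207*λ + 4.347 = 0.
Factor: (λ + 2.3)(λ + 0.6)(λ + 3.5)(λ + 0.9) = 0.
Roots: -0.6, -0.9, -2.3, -3.5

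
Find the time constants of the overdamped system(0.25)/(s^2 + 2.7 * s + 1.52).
Overdamped: real poles at -0.8, -1.9. τ = -1/pole → τ₁ = 1.25, τ₂ = 0.5263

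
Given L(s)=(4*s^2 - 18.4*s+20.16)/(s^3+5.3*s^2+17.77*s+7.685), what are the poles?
Set denominator = 0: s^3 + 5.3*s^2 + 17.77*s + 7.685 = (s + 0.5)(s^2 + 4.8*s + 15.37) = 0 → Poles: -0.5, -2.4 + 3.1j, -2.4 - 3.1j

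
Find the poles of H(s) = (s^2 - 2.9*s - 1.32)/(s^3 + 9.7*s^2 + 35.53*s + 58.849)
Set denominator = 0: s^3 + 9.7*s^2 + 35.53*s + 58.849 = (s + 4.9)(s^2 + 4.8*s + 12.01) = 0 → Poles: -2.4 + 2.5j, -2.4 - 2.5j, -4.9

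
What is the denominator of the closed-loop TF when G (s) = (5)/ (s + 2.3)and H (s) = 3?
Characteristic poly = G_den * H_den + G_num * H_num = (s + 2.3) + (15) = s + 17.3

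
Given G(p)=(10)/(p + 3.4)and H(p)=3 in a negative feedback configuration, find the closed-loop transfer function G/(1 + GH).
Closed-loop T = G/(1+GH).
Numerator: G_num * H_den = 10.
Denominator: G_den * H_den + G_num * H_num = (p + 3.4) + (30) = p + 33.4.
T(p) = (10)/(p + 33.4)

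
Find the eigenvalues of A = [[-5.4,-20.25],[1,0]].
Eigenvalues solve det(λI - A) = 0.
Characteristic polynomial: λ^2 + 5.4*λ + 20.25 = 0.
Roots: -2.7 + 3.6j, -2.7 - 3.6j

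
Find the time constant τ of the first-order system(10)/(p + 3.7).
First-order system: τ = -1/pole. Pole = -3.7. τ = -1/(-3.7) = 0.2703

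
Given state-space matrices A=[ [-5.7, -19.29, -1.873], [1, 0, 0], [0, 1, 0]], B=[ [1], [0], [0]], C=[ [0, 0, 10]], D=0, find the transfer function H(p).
H(p) = C(pI - A)⁻¹B + D.
Characteristic polynomial det(pI - A) = p^3 + 5.7*p^2 + 19.29*p + 1.873.
Numerator from C·adj(pI-A)·B + D·det(pI-A) = 10.
H(p) = (10)/(p^3 + 5.7*p^2 + 19.29*p + 1.873)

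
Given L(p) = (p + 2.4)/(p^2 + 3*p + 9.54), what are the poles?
Set denominator = 0: p^2 + 3*p + 9.54 = 0 → Poles: -1.5 + 2.7j, -1.5 - 2.7j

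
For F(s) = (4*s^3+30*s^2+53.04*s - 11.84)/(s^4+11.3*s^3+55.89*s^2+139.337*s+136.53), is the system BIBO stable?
Denominator: s^4 + 11.3*s^3 + 55.89*s^2 + 139.337*s + 136.53 = (s + 3.6)(s + 2.5)(s^2 + 5.2*s + 15.17). Poles: -2.5, -2.6 + 2.9j, -2.6 - 2.9j, -3.6. All Re(p)<0: Yes (stable)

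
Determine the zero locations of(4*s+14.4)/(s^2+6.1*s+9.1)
Set numerator = 0: 4*s + 14.4 = 0 → Zeros: -3.6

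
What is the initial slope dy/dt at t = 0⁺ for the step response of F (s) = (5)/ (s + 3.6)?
IVT: y'(0⁺) = lim_{s→∞} s²·Y(s) = lim_{s→∞} s·F(s).
deg(num) = 0, deg(den) = 1, relative degree = 1, so s·F(s) → (leading num)/(leading den) = 5/1 = 5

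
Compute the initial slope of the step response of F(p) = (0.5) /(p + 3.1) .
IVT: y'(0⁺) = lim_{p→∞} p²·Y(p) = lim_{p→∞} p·F(p).
deg(num) = 0, deg(den) = 1, relative degree = 1, so p·F(p) → (leading num)/(leading den) = 0.5/1 = 0.5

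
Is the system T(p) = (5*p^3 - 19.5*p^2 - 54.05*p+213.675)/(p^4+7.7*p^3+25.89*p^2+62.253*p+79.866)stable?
Denominator: p^4 + 7.7*p^3 + 25.89*p^2 + 62.253*p + 79.866 = (p + 3.6)(p + 2.9)(p^2 + 1.2*p + 7.65). Poles: -0.6 + 2.7j, -0.6 - 2.7j, -2.9, -3.6. All Re(p)<0: Yes (stable)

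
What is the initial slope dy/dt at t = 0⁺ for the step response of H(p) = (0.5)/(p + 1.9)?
IVT: y'(0⁺) = lim_{p→∞} p²·Y(p) = lim_{p→∞} p·H(p).
deg(num) = 0, deg(den) = 1, relative degree = 1, so p·H(p) → (leading num)/(leading den) = 0.5/1 = 0.5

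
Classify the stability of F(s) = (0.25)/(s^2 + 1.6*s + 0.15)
Denominator: s^2 + 1.6*s + 0.15 = (s + 0.1)(s + 1.5). Poles: -0.1, -1.5. Stable (all poles in LHP)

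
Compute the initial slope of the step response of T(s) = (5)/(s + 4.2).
IVT: y'(0⁺) = lim_{s→∞} s²·Y(s) = lim_{s→∞} s·T(s).
deg(num) = 0, deg(den) = 1, relative degree = 1, so s·T(s) → (leading num)/(leading den) = 5/1 = 5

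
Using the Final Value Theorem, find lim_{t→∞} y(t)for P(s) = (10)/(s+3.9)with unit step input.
FVT: lim_{t→∞} y(t) = lim_{s→0} s*Y(s) where Y(s) = P(s)/s.
= lim_{s→0} P(s) = P(0) = num(0)/den(0) = 10/3.9 = 2.564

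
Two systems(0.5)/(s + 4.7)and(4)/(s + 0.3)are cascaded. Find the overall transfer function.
Series: H = H₁ · H₂ = (n₁·n₂)/(d₁·d₂).
Num: n₁·n₂ = 2. Den: d₁·d₂ = s^2 + 5*s + 1.41.
H(s) = (2)/(s^2 + 5*s + 1.41)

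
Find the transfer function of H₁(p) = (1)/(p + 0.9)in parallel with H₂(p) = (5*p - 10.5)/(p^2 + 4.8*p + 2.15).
Parallel: H = H₁ + H₂ = (n₁·d₂ + n₂·d₁)/(d₁·d₂).
n₁·d₂ = p^2 + 4.8*p + 2.15. n₂·d₁ = 5*p^2 - 6*p - 9.45. Sum = 6*p^2 - 1.2*p - 7.3. d₁·d₂ = p^3 + 5.7*p^2 + 6.47*p + 1.935.
H(p) = (6*p^2 - 1.2*p - 7.3)/(p^3 + 5.7*p^2 + 6.47*p + 1.935)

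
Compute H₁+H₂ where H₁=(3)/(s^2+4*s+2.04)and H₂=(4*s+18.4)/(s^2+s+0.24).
Parallel: H = H₁ + H₂ = (n₁·d₂ + n₂·d₁)/(d₁·d₂).
n₁·d₂ = 3*s^2 + 3*s + 0.72. n₂·d₁ = 4*s^3 + 34.4*s^2 + 81.76*s + 37.536. Sum = 4*s^3 + 37.4*s^2 + 84.76*s + 38.256. d₁·d₂ = s^4 + 5*s^3 + 6.28*s^2 + 3*s + 0.4896.
H(s) = (4*s^3 + 37.4*s^2 + 84.76*s + 38.256)/(s^4 + 5*s^3 + 6.28*s^2 + 3*s + 0.4896)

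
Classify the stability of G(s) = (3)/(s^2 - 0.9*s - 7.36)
Denominator: s^2 - 0.9*s - 7.36 = (s - 3.2)(s + 2.3). Poles: -2.3, 3.2. Unstable (1 pole(s) in RHP)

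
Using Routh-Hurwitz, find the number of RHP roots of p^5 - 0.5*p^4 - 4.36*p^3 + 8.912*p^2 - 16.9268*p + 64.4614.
Routh array:
p^5: [1, -4.36, -16.9268]; p^4: [-0.5, 8.912, 64.4614]; p^3: [13.464, 111.996]; p^2: [13.0711, 64.4614]; p^1: [45.5969]; p^0: [64.4614]
First column: [1, -0.5, 13.464, 13.0711, 45.5969, 64.4614]. Sign changes = RHP roots = 2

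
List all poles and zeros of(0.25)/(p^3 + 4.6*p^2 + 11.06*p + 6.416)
Set denominator = 0: p^3 + 4.6*p^2 + 11.06*p + 6.416 = (p + 0.8)(p^2 + 3.8*p + 8.02) = 0 → Poles: -0.8, -1.9 + 2.1j, -1.9 - 2.1j
Numerator is a nonzero constant (0.25) → Zeros: none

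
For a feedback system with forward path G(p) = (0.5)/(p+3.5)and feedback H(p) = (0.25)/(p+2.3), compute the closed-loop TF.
Closed-loop T = G/(1+GH).
Numerator: G_num * H_den = 0.5*p + 1.15.
Denominator: G_den * H_den + G_num * H_num = (p^2 + 5.8*p + 8.05) + (0.125) = p^2 + 5.8*p + 8.175.
T(p) = (0.5*p + 1.15)/(p^2 + 5.8*p + 8.175)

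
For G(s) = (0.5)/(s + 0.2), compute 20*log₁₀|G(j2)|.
Substitute s = j*2: G(j2) = 0.0247525 - 0.247525j.
|G(j2)| = sqrt(Re² + Im²) = 0.2488.
20*log₁₀(0.2488) = -12.08 dB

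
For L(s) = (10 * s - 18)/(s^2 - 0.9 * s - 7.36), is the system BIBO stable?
Denominator: s^2 - 0.9*s - 7.36 = (s - 3.2)(s + 2.3). Poles: -2.3, 3.2. All Re(p)<0: No (unstable)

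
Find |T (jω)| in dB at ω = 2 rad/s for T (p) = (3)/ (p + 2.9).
Substitute p = j*2: T(j2) = 0.701048 - 0.483481j.
|T(j2)| = sqrt(Re² + Im²) = 0.8516.
20*log₁₀(0.8516) = -1.40 dB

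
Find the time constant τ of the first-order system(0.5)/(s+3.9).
First-order system: τ = -1/pole. Pole = -3.9. τ = -1/(-3.9) = 0.2564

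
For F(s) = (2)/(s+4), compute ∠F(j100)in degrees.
Substitute s = j*100: F(j100) = 0.000798722 - 0.0199681j.
∠F(j100) = atan2(Im, Re) = atan2(-0.0199681, 0.000798722) = -87.71°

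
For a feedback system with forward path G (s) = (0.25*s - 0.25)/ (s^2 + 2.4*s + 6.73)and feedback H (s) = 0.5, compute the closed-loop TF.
Closed-loop T = G/(1+GH).
Numerator: G_num * H_den = 0.25*s - 0.25.
Denominator: G_den * H_den + G_num * H_num = (s^2 + 2.4*s + 6.73) + (0.125*s - 0.125) = s^2 + 2.525*s + 6.605.
T(s) = (0.25*s - 0.25)/(s^2 + 2.525*s + 6.605)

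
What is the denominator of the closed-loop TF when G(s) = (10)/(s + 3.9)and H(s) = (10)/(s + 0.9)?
Characteristic poly = G_den * H_den + G_num * H_num = (s^2 + 4.8*s + 3.51) + (100) = s^2 + 4.8*s + 103.51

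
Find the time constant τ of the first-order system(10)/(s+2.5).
First-order system: τ = -1/pole. Pole = -2.5. τ = -1/(-2.5) = 0.4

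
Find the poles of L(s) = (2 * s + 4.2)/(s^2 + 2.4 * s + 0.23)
Set denominator = 0: s^2 + 2.4*s + 0.23 = (s + 2.3)(s + 0.1) = 0 → Poles: -0.1, -2.3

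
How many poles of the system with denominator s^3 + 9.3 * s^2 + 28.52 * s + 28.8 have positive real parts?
s^3 + 9.3*s^2 + 28.52*s + 28.8 = (s + 2.5)(s + 3.6)(s + 3.2). Poles: -2.5, -3.2, -3.6. RHP poles (Re>0): 0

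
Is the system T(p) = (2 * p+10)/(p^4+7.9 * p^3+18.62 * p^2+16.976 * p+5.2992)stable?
Denominator: p^4 + 7.9*p^3 + 18.62*p^2 + 16.976*p + 5.2992 = (p + 0.9)(p + 4.6)(p + 1.6)(p + 0.8). Poles: -0.8, -0.9, -1.6, -4.6. All Re(p)<0: Yes (stable)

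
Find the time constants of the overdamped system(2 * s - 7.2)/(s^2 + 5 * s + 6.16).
Overdamped: real poles at -2.2, -2.8. τ = -1/pole → τ₁ = 0.4545, τ₂ = 0.3571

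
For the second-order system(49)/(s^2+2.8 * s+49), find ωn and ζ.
Standard form: ωn²/(s²+2ζωn·s+ωn²).
const=49=ωn² → ωn=7, s coeff=2.8=2ζωn → ζ=0.2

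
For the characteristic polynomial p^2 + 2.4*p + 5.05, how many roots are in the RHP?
Poles: -1.2 + 1.9j, -1.2 - 1.9j. RHP poles (Re>0): 0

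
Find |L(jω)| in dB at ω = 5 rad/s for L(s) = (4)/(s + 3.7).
Substitute s = j*5: L(j5) = 0.382528 - 0.516929j.
|L(j5)| = sqrt(Re² + Im²) = 0.6431.
20*log₁₀(0.6431) = -3.83 dB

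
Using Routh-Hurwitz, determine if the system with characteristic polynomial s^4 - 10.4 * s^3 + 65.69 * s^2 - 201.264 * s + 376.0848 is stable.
Routh array:
s^4: [1, 65.69, 376.0848]; s^3: [-10.4, -201.264]; s^2: [46.3377, 376.0848]; s^1: [-116.856]; s^0: [376.0848]
First column: [1, -10.4, 46.3377, -116.856, 376.0848]. Sign changes = 4.
No, unstable (4 RHP root(s))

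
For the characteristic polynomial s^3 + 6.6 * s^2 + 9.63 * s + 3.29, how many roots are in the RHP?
s^3 + 6.6*s^2 + 9.63*s + 3.29 = (s + 0.5)(s + 4.7)(s + 1.4). Poles: -0.5, -1.4, -4.7. RHP poles (Re>0): 0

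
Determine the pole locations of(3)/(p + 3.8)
Set denominator = 0: p + 3.8 = 0 → Poles: -3.8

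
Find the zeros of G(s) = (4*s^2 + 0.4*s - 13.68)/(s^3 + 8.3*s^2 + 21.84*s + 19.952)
Set numerator = 0: 4*s^2 + 0.4*s - 13.68 = 4*(s - 1.8)(s + 1.9) = 0 → Zeros: -1.9, 1.8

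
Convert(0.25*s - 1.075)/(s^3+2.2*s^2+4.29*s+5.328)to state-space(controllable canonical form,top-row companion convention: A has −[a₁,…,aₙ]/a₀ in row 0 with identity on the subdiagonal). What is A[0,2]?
Reachable canonical form for den = s^3 + 2.2*s^2 + 4.29*s + 5.328: top row of A = -[a₁,a₂,...,aₙ]/a₀, ones on the subdiagonal, zeros elsewhere.
A = [[-2.2, -4.29, -5.328], [1, 0, 0], [0, 1, 0]].
A[0,2] = -5.328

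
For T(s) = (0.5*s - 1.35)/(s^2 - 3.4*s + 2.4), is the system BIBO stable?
Denominator: s^2 - 3.4*s + 2.4 = (s - 1)(s - 2.4). Poles: 1, 2.4. All Re(p)<0: No (unstable)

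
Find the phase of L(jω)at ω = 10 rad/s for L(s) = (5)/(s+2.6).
Substitute s = j*10: L(j10) = 0.121768 - 0.46834j.
∠L(j10) = atan2(Im, Re) = atan2(-0.46834, 0.121768) = -75.43°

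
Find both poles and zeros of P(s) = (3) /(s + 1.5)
Set denominator = 0: s + 1.5 = 0 → Poles: -1.5
Numerator is a nonzero constant (3) → Zeros: none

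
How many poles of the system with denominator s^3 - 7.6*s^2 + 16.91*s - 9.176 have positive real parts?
s^3 - 7.6*s^2 + 16.91*s - 9.176 = (s - 3.7)(s - 3.1)(s - 0.8). Poles: 0.8, 3.1, 3.7. RHP poles (Re>0): 3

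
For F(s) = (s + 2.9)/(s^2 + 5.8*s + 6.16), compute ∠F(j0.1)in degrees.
Substitute s = j*0.1: F(j0.1) = 0.468908 - 0.027962j.
∠F(j0.1) = atan2(Im, Re) = atan2(-0.027962, 0.468908) = -3.41°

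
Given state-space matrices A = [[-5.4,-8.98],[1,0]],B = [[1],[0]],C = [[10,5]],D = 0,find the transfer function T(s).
T(s) = C(sI - A)⁻¹B + D.
Characteristic polynomial det(sI - A) = s^2 + 5.4*s + 8.98.
Numerator from C·adj(sI-A)·B + D·det(sI-A) = 10*s + 5.
T(s) = (10*s + 5)/(s^2 + 5.4*s + 8.98)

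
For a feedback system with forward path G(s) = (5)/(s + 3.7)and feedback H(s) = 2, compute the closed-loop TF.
Closed-loop T = G/(1+GH).
Numerator: G_num * H_den = 5.
Denominator: G_den * H_den + G_num * H_num = (s + 3.7) + (10) = s + 13.7.
T(s) = (5)/(s + 13.7)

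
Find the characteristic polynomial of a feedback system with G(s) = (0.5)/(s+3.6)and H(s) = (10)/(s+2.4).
Characteristic poly = G_den * H_den + G_num * H_num = (s^2 + 6*s + 8.64) + (5) = s^2 + 6*s + 13.64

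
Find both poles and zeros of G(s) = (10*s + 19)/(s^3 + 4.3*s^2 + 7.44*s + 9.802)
Set denominator = 0: s^3 + 4.3*s^2 + 7.44*s + 9.802 = (s + 2.9)(s^2 + 1.4*s + 3.38) = 0 → Poles: -0.7 + 1.7j, -0.7 - 1.7j, -2.9
Set numerator = 0: 10*s + 19 = 0 → Zeros: -1.9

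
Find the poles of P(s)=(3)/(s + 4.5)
Set denominator = 0: s + 4.5 = 0 → Poles: -4.5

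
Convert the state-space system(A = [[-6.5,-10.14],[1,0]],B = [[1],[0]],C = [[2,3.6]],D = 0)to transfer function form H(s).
H(s) = C(sI - A)⁻¹B + D.
Characteristic polynomial det(sI - A) = s^2 + 6.5*s + 10.14.
Numerator from C·adj(sI-A)·B + D·det(sI-A) = 2*s + 3.6.
H(s) = (2*s + 3.6)/(s^2 + 6.5*s + 10.14)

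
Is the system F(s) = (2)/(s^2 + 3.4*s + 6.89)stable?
Denominator: s^2 + 3.4*s + 6.89. Poles: -1.7 + 2j, -1.7 - 2j. All Re(p)<0: Yes (stable)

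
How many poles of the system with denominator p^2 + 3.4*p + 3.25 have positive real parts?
Poles: -1.7 + 0.6j, -1.7 - 0.6j. RHP poles (Re>0): 0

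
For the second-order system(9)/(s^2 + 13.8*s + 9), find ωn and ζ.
Standard form: ωn²/(s²+2ζωn·s+ωn²).
const=9=ωn² → ωn=3, s coeff=13.8=2ζωn → ζ=2.3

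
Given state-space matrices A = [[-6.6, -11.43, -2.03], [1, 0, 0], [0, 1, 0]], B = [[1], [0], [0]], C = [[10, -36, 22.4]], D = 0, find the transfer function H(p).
H(p) = C(pI - A)⁻¹B + D.
Characteristic polynomial det(pI - A) = p^3 + 6.6*p^2 + 11.43*p + 2.03.
Numerator from C·adj(pI-A)·B + D·det(pI-A) = 10*p^2 - 36*p + 22.4.
H(p) = (10*p^2 - 36*p + 22.4)/(p^3 + 6.6*p^2 + 11.43*p + 2.03)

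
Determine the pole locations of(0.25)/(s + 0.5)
Set denominator = 0: s + 0.5 = 0 → Poles: -0.5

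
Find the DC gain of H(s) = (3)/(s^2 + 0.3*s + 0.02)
DC gain = H(0) = num(0)/den(0) = 3/0.02 = 150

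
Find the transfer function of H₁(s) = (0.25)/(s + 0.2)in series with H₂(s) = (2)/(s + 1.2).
Series: H = H₁ · H₂ = (n₁·n₂)/(d₁·d₂).
Num: n₁·n₂ = 0.5. Den: d₁·d₂ = s^2 + 1.4*s + 0.24.
H(s) = (0.5)/(s^2 + 1.4*s + 0.24)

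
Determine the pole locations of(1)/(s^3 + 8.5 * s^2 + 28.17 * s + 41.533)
Set denominator = 0: s^3 + 8.5*s^2 + 28.17*s + 41.533 = (s + 4.1)(s^2 + 4.4*s + 10.13) = 0 → Poles: -2.2 + 2.3j, -2.2 - 2.3j, -4.1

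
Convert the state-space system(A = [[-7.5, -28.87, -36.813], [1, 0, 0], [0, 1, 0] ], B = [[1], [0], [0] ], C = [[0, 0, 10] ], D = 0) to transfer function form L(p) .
L(p) = C(pI - A)⁻¹B + D.
Characteristic polynomial det(pI - A) = p^3 + 7.5*p^2 + 28.87*p + 36.813.
Numerator from C·adj(pI-A)·B + D·det(pI-A) = 10.
L(p) = (10)/(p^3 + 7.5*p^2 + 28.87*p + 36.813)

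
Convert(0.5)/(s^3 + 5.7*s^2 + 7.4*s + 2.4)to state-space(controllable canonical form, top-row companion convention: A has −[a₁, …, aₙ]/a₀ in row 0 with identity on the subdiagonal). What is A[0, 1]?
Reachable canonical form for den = s^3 + 5.7*s^2 + 7.4*s + 2.4: top row of A = -[a₁,a₂,...,aₙ]/a₀, ones on the subdiagonal, zeros elsewhere.
A = [[-5.7, -7.4, -2.4], [1, 0, 0], [0, 1, 0]].
A[0,1] = -7.4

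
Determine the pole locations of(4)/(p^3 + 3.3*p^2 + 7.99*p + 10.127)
Set denominator = 0: p^3 + 3.3*p^2 + 7.99*p + 10.127 = (p + 1.9)(p^2 + 1.4*p + 5.33) = 0 → Poles: -0.7 + 2.2j, -0.7 - 2.2j, -1.9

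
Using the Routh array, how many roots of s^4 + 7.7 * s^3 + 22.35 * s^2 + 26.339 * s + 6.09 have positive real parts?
Routh array:
s^4: [1, 22.35, 6.09]; s^3: [7.7, 26.339]; s^2: [18.9294, 6.09]; s^1: [23.8617]; s^0: [6.09]
First column: [1, 7.7, 18.9294, 23.8617, 6.09]. Sign changes = RHP roots = 0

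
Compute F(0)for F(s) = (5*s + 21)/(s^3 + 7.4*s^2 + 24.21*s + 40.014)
DC gain = F(0) = num(0)/den(0) = 21/40.014 = 0.5248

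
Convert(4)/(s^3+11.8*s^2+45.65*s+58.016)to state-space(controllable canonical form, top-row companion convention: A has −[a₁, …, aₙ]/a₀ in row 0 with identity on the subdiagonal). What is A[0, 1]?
Reachable canonical form for den = s^3 + 11.8*s^2 + 45.65*s + 58.016: top row of A = -[a₁,a₂,...,aₙ]/a₀, ones on the subdiagonal, zeros elsewhere.
A = [[-11.8, -45.65, -58.016], [1, 0, 0], [0, 1, 0]].
A[0,1] = -45.65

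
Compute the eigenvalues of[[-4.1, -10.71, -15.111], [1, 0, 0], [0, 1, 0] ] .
Eigenvalues solve det(λI - A) = 0.
Characteristic polynomial: λ^3 + 4.1*λ^2 + 10.71*λ + 15.111 = 0.
Factor: (λ + 2.3)(λ^2 + 1.8*λ + 6.57) = 0.
Roots: -0.9 + 2.4j, -0.9 - 2.4j, -2.3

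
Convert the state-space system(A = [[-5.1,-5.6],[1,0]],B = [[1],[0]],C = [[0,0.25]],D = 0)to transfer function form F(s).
F(s) = C(sI - A)⁻¹B + D.
Characteristic polynomial det(sI - A) = s^2 + 5.1*s + 5.6.
Numerator from C·adj(sI-A)·B + D·det(sI-A) = 0.25.
F(s) = (0.25)/(s^2 + 5.1*s + 5.6)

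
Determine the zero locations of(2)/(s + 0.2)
Numerator is a nonzero constant (2) → Zeros: none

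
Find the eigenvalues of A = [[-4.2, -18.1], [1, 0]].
Eigenvalues solve det(λI - A) = 0.
Characteristic polynomial: λ^2 + 4.2*λ + 18.1 = 0.
Roots: -2.1 + 3.7j, -2.1 - 3.7j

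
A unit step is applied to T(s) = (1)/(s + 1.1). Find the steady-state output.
FVT: lim_{t→∞} y(t) = lim_{s→0} s*Y(s) where Y(s) = T(s)/s.
= lim_{s→0} T(s) = T(0) = num(0)/den(0) = 1/1.1 = 0.9091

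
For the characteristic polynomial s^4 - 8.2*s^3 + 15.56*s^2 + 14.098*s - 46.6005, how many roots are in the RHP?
s^4 - 8.2*s^3 + 15.56*s^2 + 14.098*s - 46.6005 = (s + 1.5)(s - 4.7)(s^2 - 5*s + 6.61). Poles: -1.5, 2.5 + 0.6j, 2.5 - 0.6j, 4.7. RHP poles (Re>0): 3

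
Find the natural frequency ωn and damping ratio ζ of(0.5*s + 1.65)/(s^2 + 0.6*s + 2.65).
Underdamped: complex pole -0.3 + 1.6j. ωn = |pole| = 1.628, ζ = -Re(pole)/ωn = 0.1843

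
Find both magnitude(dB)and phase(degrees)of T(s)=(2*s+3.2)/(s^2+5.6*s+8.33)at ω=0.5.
Substitute s = j*0.5: T(j0.5) = 0.391869 - 0.012034j.
|T| = 20*log₁₀(sqrt(Re²+Im²)) = -8.13 dB.
∠T = atan2(Im, Re) = -1.76°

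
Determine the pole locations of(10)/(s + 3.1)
Set denominator = 0: s + 3.1 = 0 → Poles: -3.1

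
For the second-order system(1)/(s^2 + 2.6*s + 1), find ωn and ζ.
Standard form: ωn²/(s²+2ζωn·s+ωn²).
const=1=ωn² → ωn=1, s coeff=2.6=2ζωn → ζ=1.3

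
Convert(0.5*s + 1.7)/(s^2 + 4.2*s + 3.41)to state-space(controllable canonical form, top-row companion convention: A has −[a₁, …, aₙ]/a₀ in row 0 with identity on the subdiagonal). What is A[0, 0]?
Reachable canonical form for den = s^2 + 4.2*s + 3.41: top row of A = -[a₁,a₂,...,aₙ]/a₀, ones on the subdiagonal, zeros elsewhere.
A = [[-4.2, -3.41], [1, 0]].
A[0,0] = -4.2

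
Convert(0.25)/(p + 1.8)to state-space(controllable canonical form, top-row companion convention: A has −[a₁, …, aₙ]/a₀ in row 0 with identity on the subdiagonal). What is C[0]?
Reachable canonical form: C = numerator coefficients (right-aligned, zero-padded to length n).
num = 0.25, C = [[0.25]].
C[0] = 0.25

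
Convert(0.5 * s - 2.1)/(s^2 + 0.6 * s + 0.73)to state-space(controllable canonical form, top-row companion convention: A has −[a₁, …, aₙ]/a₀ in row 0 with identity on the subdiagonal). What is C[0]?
Reachable canonical form: C = numerator coefficients (right-aligned, zero-padded to length n).
num = 0.5*s - 2.1, C = [[0.5, -2.1]].
C[0] = 0.5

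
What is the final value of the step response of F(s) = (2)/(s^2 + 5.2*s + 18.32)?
FVT: lim_{t→∞} y(t) = lim_{s→0} s*Y(s) where Y(s) = F(s)/s.
= lim_{s→0} F(s) = F(0) = num(0)/den(0) = 2/18.32 = 0.1092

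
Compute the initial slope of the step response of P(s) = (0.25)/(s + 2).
IVT: y'(0⁺) = lim_{s→∞} s²·Y(s) = lim_{s→∞} s·P(s).
deg(num) = 0, deg(den) = 1, relative degree = 1, so s·P(s) → (leading num)/(leading den) = 0.25/1 = 0.25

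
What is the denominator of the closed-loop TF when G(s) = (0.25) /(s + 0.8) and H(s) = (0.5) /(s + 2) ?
Characteristic poly = G_den * H_den + G_num * H_num = (s^2 + 2.8*s + 1.6) + (0.125) = s^2 + 2.8*s + 1.725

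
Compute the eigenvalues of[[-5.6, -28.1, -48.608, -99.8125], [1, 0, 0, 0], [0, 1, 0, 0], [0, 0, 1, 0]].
Eigenvalues solve det(λI - A) = 0.
Characteristic polynomial: λ^4 + 5.6*λ^3 + 28.1*λ^2 + 48.608*λ + 99.8125 = 0.
Factor: (λ^2 + 4.2*λ + 15.97)(λ^2 + 1.4*λ + 6.25) = 0.
Roots: -0.7 + 2.4j, -0.7 - 2.4j, -2.1 + 3.4j, -2.1 - 3.4j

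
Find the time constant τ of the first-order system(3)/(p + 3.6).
First-order system: τ = -1/pole. Pole = -3.6. τ = -1/(-3.6) = 0.2778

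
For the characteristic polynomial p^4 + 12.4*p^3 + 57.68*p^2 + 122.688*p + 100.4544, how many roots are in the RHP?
p^4 + 12.4*p^3 + 57.68*p^2 + 122.688*p + 100.4544 = (p + 4.8)(p + 2.4)(p^2 + 5.2*p + 8.72). Poles: -2.4, -2.6 + 1.4j, -2.6 - 1.4j, -4.8. RHP poles (Re>0): 0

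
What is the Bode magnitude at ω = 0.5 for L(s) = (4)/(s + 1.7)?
Substitute s = j*0.5: L(j0.5) = 2.16561 - 0.636943j.
|L(j0.5)| = sqrt(Re² + Im²) = 2.257.
20*log₁₀(2.257) = 7.07 dB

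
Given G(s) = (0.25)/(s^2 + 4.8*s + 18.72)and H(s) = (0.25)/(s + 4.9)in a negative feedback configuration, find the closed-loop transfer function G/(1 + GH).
Closed-loop T = G/(1+GH).
Numerator: G_num * H_den = 0.25*s + 1.225.
Denominator: G_den * H_den + G_num * H_num = (s^3 + 9.7*s^2 + 42.24*s + 91.728) + (0.0625) = s^3 + 9.7*s^2 + 42.24*s + 91.7905.
T(s) = (0.25*s + 1.225)/(s^3 + 9.7*s^2 + 42.24*s + 91.7905)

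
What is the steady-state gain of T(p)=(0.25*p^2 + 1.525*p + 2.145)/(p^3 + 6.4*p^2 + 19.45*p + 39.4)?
DC gain = T(0) = num(0)/den(0) = 2.145/39.4 = 0.05444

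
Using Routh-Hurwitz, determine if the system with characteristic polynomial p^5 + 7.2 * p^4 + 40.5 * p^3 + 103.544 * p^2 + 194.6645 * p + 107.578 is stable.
Routh array:
p^5: [1, 40.5, 194.6645]; p^4: [7.2, 103.544, 107.578]; p^3: [26.1189, 179.723]; p^2: [54.0011, 107.578]; p^1: [127.69]; p^0: [107.578]
First column: [1, 7.2, 26.1189, 54.0011, 127.69, 107.578]. Sign changes = 0.
Yes, stable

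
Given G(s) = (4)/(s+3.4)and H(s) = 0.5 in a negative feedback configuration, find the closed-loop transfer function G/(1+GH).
Closed-loop T = G/(1+GH).
Numerator: G_num * H_den = 4.
Denominator: G_den * H_den + G_num * H_num = (s + 3.4) + (2) = s + 5.4.
T(s) = (4)/(s + 5.4)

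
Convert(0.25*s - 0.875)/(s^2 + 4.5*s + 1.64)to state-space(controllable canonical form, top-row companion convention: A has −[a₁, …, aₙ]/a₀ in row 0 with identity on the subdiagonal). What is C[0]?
Reachable canonical form: C = numerator coefficients (right-aligned, zero-padded to length n).
num = 0.25*s - 0.875, C = [[0.25, -0.875]].
C[0] = 0.25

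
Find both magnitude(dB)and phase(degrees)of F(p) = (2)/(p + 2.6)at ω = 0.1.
Substitute p = j*0.1: F(j0.1) = 0.768095 - 0.0295421j.
|F| = 20*log₁₀(sqrt(Re²+Im²)) = -2.29 dB.
∠F = atan2(Im, Re) = -2.20°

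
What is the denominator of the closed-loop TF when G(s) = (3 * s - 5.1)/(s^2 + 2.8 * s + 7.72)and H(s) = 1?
Characteristic poly = G_den * H_den + G_num * H_num = (s^2 + 2.8*s + 7.72) + (3*s - 5.1) = s^2 + 5.8*s + 2.62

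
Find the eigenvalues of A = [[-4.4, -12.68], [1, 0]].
Eigenvalues solve det(λI - A) = 0.
Characteristic polynomial: λ^2 + 4.4*λ + 12.68 = 0.
Roots: -2.2 + 2.8j, -2.2 - 2.8j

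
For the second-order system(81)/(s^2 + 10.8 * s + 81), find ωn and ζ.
Standard form: ωn²/(s²+2ζωn·s+ωn²).
const=81=ωn² → ωn=9, s coeff=10.8=2ζωn → ζ=0.6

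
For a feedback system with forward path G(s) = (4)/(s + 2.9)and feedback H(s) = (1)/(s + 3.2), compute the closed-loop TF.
Closed-loop T = G/(1+GH).
Numerator: G_num * H_den = 4*s + 12.8.
Denominator: G_den * H_den + G_num * H_num = (s^2 + 6.1*s + 9.28) + (4) = s^2 + 6.1*s + 13.28.
T(s) = (4*s + 12.8)/(s^2 + 6.1*s + 13.28)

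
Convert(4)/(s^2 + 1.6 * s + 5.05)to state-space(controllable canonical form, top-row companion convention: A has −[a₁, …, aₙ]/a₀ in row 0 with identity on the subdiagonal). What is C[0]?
Reachable canonical form: C = numerator coefficients (right-aligned, zero-padded to length n).
num = 4, C = [[0, 4]].
C[0] = 0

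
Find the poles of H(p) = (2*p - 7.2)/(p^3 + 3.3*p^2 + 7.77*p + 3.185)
Set denominator = 0: p^3 + 3.3*p^2 + 7.77*p + 3.185 = (p + 0.5)(p^2 + 2.8*p + 6.37) = 0 → Poles: -0.5, -1.4 + 2.1j, -1.4 - 2.1j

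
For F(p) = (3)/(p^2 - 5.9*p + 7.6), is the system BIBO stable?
Denominator: p^2 - 5.9*p + 7.6 = (p - 1.9)(p - 4). Poles: 1.9, 4. All Re(p)<0: No (unstable)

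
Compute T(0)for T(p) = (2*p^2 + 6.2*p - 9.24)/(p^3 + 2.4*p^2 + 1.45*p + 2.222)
DC gain = T(0) = num(0)/den(0) = -9.24/2.222 = -4.158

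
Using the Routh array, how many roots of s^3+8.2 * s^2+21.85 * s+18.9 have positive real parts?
Routh array:
s^3: [1, 21.85]; s^2: [8.2, 18.9]; s^1: [19.5451]; s^0: [18.9]
First column: [1, 8.2, 19.5451, 18.9]. Sign changes = RHP roots = 0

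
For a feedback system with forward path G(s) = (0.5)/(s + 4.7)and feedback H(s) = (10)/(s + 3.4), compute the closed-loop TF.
Closed-loop T = G/(1+GH).
Numerator: G_num * H_den = 0.5*s + 1.7.
Denominator: G_den * H_den + G_num * H_num = (s^2 + 8.1*s + 15.98) + (5) = s^2 + 8.1*s + 20.98.
T(s) = (0.5*s + 1.7)/(s^2 + 8.1*s + 20.98)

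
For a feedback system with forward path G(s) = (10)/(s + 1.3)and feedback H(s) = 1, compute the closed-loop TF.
Closed-loop T = G/(1+GH).
Numerator: G_num * H_den = 10.
Denominator: G_den * H_den + G_num * H_num = (s + 1.3) + (10) = s + 11.3.
T(s) = (10)/(s + 11.3)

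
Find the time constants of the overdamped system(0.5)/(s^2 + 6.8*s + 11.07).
Overdamped: real poles at -2.7, -4.1. τ = -1/pole → τ₁ = 0.3704, τ₂ = 0.2439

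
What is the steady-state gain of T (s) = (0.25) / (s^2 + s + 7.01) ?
DC gain = T(0) = num(0)/den(0) = 0.25/7.01 = 0.03566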